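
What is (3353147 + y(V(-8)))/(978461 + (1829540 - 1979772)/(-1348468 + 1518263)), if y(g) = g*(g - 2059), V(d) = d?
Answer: 572155324985/166137635263 ≈ 3.4439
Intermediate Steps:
y(g) = g*(-2059 + g)
(3353147 + y(V(-8)))/(978461 + (1829540 - 1979772)/(-1348468 + 1518263)) = (3353147 - 8*(-2059 - 8))/(978461 + (1829540 - 1979772)/(-1348468 + 1518263)) = (3353147 - 8*(-2067))/(978461 - 150232/169795) = (3353147 + 16536)/(978461 - 150232*1/169795) = 3369683/(978461 - 150232/169795) = 3369683/(166137635263/169795) = 3369683*(169795/166137635263) = 572155324985/166137635263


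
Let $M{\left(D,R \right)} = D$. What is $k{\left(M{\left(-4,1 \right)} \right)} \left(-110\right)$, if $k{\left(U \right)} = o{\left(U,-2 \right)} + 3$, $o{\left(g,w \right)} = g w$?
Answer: $-1210$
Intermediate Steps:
$k{\left(U \right)} = 3 - 2 U$ ($k{\left(U \right)} = U \left(-2\right) + 3 = - 2 U + 3 = 3 - 2 U$)
$k{\left(M{\left(-4,1 \right)} \right)} \left(-110\right) = \left(3 - -8\right) \left(-110\right) = \left(3 + 8\right) \left(-110\right) = 11 \left(-110\right) = -1210$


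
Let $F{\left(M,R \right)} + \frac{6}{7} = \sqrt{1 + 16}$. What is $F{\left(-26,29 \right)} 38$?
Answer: $- \frac{228}{7} + 38 \sqrt{17} \approx 124.11$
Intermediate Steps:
$F{\left(M,R \right)} = - \frac{6}{7} + \sqrt{17}$ ($F{\left(M,R \right)} = - \frac{6}{7} + \sqrt{1 + 16} = - \frac{6}{7} + \sqrt{17}$)
$F{\left(-26,29 \right)} 38 = \left(- \frac{6}{7} + \sqrt{17}\right) 38 = - \frac{228}{7} + 38 \sqrt{17}$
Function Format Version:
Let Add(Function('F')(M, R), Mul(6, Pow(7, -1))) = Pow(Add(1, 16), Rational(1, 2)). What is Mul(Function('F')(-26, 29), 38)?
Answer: Add(Rational(-228, 7), Mul(38, Pow(17, Rational(1, 2)))) ≈ 124.11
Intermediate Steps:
Function('F')(M, R) = Add(Rational(-6, 7), Pow(17, Rational(1, 2))) (Function('F')(M, R) = Add(Rational(-6, 7), Pow(Add(1, 16), Rational(1, 2))) = Add(Rational(-6, 7), Pow(17, Rational(1, 2))))
Mul(Function('F')(-26, 29), 38) = Mul(Add(Rational(-6, 7), Pow(17, Rational(1, 2))), 38) = Add(Rational(-228, 7), Mul(38, Pow(17, Rational(1, 2))))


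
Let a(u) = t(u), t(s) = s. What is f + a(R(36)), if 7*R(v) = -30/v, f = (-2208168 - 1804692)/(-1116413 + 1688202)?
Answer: -171399065/24015138 ≈ -7.1371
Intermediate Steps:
f = -4012860/571789 ≈ -7.0181
R(v) = -30/(7*v) (R(v) = (-30/v)/7 = -30/(7*v))
a(u) = u
f + a(R(36)) = -4012860/571789 - 30/7/36 = -4012860/571789 - 30/7*1/36 = -4012860/571789 - 5/42 = -171399065/24015138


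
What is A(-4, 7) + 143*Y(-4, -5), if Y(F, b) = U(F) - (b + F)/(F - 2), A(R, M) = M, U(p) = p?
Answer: -1559/2 ≈ -779.50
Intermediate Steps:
Y(F, b) = F - (F + b)/(-2 + F) (Y(F, b) = F - (b + F)/(F - 2) = F - (F + b)/(-2 + F))
A(-4, 7) + 143*Y(-4, -5) = 7 + 143*(((-4)**2 - 1*(-5) - 3*(-4))/(-2 - 4)) = 7 + 143*((16 + 5 + 12)/(-6)) = 7 + 143*(-1/6*33) = 7 + 143*(-11/2) = 7 - 1573/2 = -1559/2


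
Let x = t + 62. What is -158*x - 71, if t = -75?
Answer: 1983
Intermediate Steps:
x = -13 (x = -75 + 62 = -13)
-158*x - 71 = -158*(-13) - 71 = 2054 - 71 = 1983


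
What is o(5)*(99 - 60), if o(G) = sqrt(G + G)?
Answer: 39*sqrt(10) ≈ 123.33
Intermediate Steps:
o(G) = sqrt(2)*sqrt(G) (o(G) = sqrt(2*G) = sqrt(2)*sqrt(G))
o(5)*(99 - 60) = (sqrt(2)*sqrt(5))*(99 - 60) = sqrt(10)*39 = 39*sqrt(10)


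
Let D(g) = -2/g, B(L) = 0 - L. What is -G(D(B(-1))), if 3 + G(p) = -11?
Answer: 14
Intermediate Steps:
B(L) = -L
G(p) = -14 (G(p) = -3 - 11 = -14)
-G(D(B(-1))) = -1*(-14) = 14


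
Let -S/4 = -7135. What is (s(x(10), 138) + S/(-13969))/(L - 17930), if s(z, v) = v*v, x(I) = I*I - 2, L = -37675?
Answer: -265997096/776746245 ≈ -0.34245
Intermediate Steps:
S = 28540 (S = -4*(-7135) = 28540)
x(I) = -2 + I² (x(I) = I² - 2 = -2 + I²)
s(z, v) = v²
(s(x(10), 138) + S/(-13969))/(L - 17930) = (138² + 28540/(-13969))/(-37675 - 17930) = (19044 + 28540*(-1/13969))/(-55605) = (19044 - 28540/13969)*(-1/55605) = (265997096/13969)*(-1/55605) = -265997096/776746245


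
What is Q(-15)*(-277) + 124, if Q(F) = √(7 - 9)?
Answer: 124 - 277*I*√2 ≈ 124.0 - 391.74*I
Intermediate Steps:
Q(F) = I*√2 (Q(F) = √(-2) = I*√2)
Q(-15)*(-277) + 124 = (I*√2)*(-277) + 124 = -277*I*√2 + 124 = 124 - 277*I*√2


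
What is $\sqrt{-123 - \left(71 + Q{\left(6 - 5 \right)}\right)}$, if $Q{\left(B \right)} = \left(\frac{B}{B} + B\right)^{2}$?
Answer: $3 i \sqrt{22} \approx 14.071 i$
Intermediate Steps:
$Q{\left(B \right)} = \left(1 + B\right)^{2}$
$\sqrt{-123 - \left(71 + Q{\left(6 - 5 \right)}\right)} = \sqrt{-123 - \left(71 + \left(1 + \left(6 - 5\right)\right)^{2}\right)} = \sqrt{-123 - \left(71 + \left(1 + 1\right)^{2}\right)} = \sqrt{-123 - 75} = \sqrt{-198} = 3 i \sqrt{22}$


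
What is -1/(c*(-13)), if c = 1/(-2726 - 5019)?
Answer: -7745/13 ≈ -595.77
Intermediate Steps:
c = -1/7745 (c = 1/(-7745) = -1/7745 ≈ -0.00012912)
-1/(c*(-13)) = -1/((-1/7745*(-13))) = -1/13/7745 = -1*7745/13 = -7745/13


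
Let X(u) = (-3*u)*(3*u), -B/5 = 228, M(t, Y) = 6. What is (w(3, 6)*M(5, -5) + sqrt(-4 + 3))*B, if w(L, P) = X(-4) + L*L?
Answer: 923400 - 1140*I ≈ 9.234e+5 - 1140.0*I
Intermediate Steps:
B = -1140 (B = -5*228 = -1140)
X(u) = -9*u**2
w(L, P) = -144 + L**2 (w(L, P) = -9*(-4)**2 + L*L = -9*16 + L**2 = -144 + L**2)
(w(3, 6)*M(5, -5) + sqrt(-4 + 3))*B = ((-144 + 3**2)*6 + sqrt(-4 + 3))*(-1140) = ((-144 + 9)*6 + sqrt(-1))*(-1140) = (-135*6 + I)*(-1140) = (-810 + I)*(-1140) = 923400 - 1140*I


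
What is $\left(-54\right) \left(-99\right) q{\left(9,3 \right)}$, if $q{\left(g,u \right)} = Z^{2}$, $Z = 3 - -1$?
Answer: $85536$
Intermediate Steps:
$Z = 4$ ($Z = 3 + 1 = 4$)
$q{\left(g,u \right)} = 16$ ($q{\left(g,u \right)} = 4^{2} = 16$)
$\left(-54\right) \left(-99\right) q{\left(9,3 \right)} = \left(-54\right) \left(-99\right) 16 = 5346 \cdot 16 = 85536$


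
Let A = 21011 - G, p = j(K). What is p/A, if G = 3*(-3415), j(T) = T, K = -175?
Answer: -175/31256 ≈ -0.0055989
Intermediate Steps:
p = -175
G = -10245
A = 31256 (A = 21011 - 1*(-10245) = 21011 + 10245 = 31256)
p/A = -175/31256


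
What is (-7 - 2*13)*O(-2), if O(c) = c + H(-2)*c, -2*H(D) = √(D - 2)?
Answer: 66 - 66*I ≈ 66.0 - 66.0*I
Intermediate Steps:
H(D) = -√(-2 + D)/2 (H(D) = -√(D - 2)/2 = -√(-2 + D)/2)
O(c) = c - I*c (O(c) = c + (-√(-2 - 2)/2)*c = c + (-I)*c = c - I*c)
(-7 - 2*13)*O(-2) = (-7 - 2*13)*(-2*(1 - I)) = (-7 - 26)*(-2 + 2*I) = -33*(-2 + 2*I) = 66 - 66*I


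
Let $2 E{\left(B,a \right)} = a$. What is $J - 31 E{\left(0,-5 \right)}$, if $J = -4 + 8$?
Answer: $\frac{163}{2} \approx 81.5$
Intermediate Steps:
$E{\left(B,a \right)} = \frac{a}{2}$
$J = 4$
$J - 31 E{\left(0,-5 \right)} = 4 - 31 \cdot \frac{1}{2} \left(-5\right) = 4 - - \frac{155}{2} = 4 + \frac{155}{2} = \frac{163}{2}$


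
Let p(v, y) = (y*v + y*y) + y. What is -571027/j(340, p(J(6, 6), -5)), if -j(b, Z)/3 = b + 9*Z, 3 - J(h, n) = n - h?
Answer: 571027/1155 ≈ 494.40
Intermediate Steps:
J(h, n) = 3 + h - n (J(h, n) = 3 - (n - h) = 3 + (h - n) = 3 + h - n)
p(v, y) = y + y² + v*y (p(v, y) = (v*y + y²) + y = (y² + v*y) + y = y + y² + v*y)
j(b, Z) = -27*Z - 3*b (j(b, Z) = -3*(b + 9*Z) = -27*Z - 3*b)
-571027/j(340, p(J(6, 6), -5)) = -571027/(-(-135)*(1 + (3 + 6 - 1*6) - 5) - 3*340) = -571027/(-(-135)*(1 + (3 + 6 - 6) - 5) - 1020) = -571027/(-(-135)*(1 + 3 - 5) - 1020) = -571027/(-(-135)*(-1) - 1020) = -571027/(-27*5 - 1020) = -571027/(-135 - 1020) = -571027/(-1155) = -571027*(-1/1155) = 571027/1155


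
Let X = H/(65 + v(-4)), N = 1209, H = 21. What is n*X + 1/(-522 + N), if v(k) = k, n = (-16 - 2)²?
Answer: 4674409/41907 ≈ 111.54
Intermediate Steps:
n = 324 (n = (-18)² = 324)
X = 21/61 (X = 21/(65 - 4) = 21/61 ≈ 0.34426)
n*X + 1/(-522 + N) = 324*(21/61) + 1/(-522 + 1209) = 6804/61 + 1/687 = 4674409/41907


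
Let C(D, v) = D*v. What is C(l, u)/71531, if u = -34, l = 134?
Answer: -4556/71531 ≈ -0.063693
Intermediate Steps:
C(l, u)/71531 = (134*(-34))/71531 = -4556*1/71531 = -4556/71531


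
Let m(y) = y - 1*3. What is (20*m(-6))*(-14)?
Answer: 2520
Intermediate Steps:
m(y) = -3 + y (m(y) = y - 3 = -3 + y)
(20*m(-6))*(-14) = (20*(-3 - 6))*(-14) = (20*(-9))*(-14) = -180*(-14) = 2520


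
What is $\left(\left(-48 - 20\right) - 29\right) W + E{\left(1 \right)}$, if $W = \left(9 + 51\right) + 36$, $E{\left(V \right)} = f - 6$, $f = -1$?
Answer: $-9319$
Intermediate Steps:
$E{\left(V \right)} = -7$ ($E{\left(V \right)} = -1 - 6 = -7$)
$W = 96$ ($W = 60 + 36 = 96$)
$\left(\left(-48 - 20\right) - 29\right) W + E{\left(1 \right)} = \left(\left(-48 - 20\right) - 29\right) 96 - 7 = \left(-68 - 29\right) 96 - 7 = \left(-97\right) 96 - 7 = -9312 - 7 = -9319$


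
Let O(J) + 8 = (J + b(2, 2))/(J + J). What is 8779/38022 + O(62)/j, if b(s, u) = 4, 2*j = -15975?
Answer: 1455061487/6276481650 ≈ 0.23183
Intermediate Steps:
j = -15975/2 (j = (1/2)*(-15975) = -15975/2 ≈ -7987.5)
O(J) = -8 + (4 + J)/(2*J) (O(J) = -8 + (J + 4)/(J + J) = -8 + (4 + J)/((2*J)) = -8 + (4 + J)*(1/(2*J)) = -8 + (4 + J)/(2*J))
8779/38022 + O(62)/j = 8779/38022 + (-15/2 + 2/62)/(-15975/2) = 8779*(1/38022) + (-15/2 + 2*(1/62))*(-2/15975) = 8779/38022 + (-15/2 + 1/31)*(-2/15975) = 8779/38022 - 463/62*(-2/15975) = 8779/38022 + 463/495225 = 1455061487/6276481650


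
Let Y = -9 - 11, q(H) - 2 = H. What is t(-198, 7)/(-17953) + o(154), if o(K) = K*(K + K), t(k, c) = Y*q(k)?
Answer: 851542776/17953 ≈ 47432.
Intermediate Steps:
q(H) = 2 + H
Y = -20
t(k, c) = -40 - 20*k (t(k, c) = -20*(2 + k) = -40 - 20*k)
o(K) = 2*K² (o(K) = K*(2*K) = 2*K²)
t(-198, 7)/(-17953) + o(154) = (-40 - 20*(-198))/(-17953) + 2*154² = (-40 + 3960)*(-1/17953) + 2*23716 = 3920*(-1/17953) + 47432 = -3920/17953 + 47432 = 851542776/17953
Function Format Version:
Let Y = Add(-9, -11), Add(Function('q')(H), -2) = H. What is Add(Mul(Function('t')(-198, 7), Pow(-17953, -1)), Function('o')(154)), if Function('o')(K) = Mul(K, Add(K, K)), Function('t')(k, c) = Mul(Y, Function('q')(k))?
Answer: Rational(851542776, 17953) ≈ 47432.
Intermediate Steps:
Function('q')(H) = Add(2, H)
Y = -20
Function('t')(k, c) = Add(-40, Mul(-20, k)) (Function('t')(k, c) = Mul(-20, Add(2, k)) = Add(-40, Mul(-20, k)))
Function('o')(K) = Mul(2, Pow(K, 2)) (Function('o')(K) = Mul(K, Mul(2, K)) = Mul(2, Pow(K, 2)))
Add(Mul(Function('t')(-198, 7), Pow(-17953, -1)), Function('o')(154)) = Add(Mul(Add(-40, Mul(-20, -198)), Pow(-17953, -1)), Mul(2, Pow(154, 2))) = Add(Mul(Add(-40, 3960), Rational(-1, 17953)), Mul(2, 23716)) = Add(Mul(3920, Rational(-1, 17953)), 47432) = Add(Rational(-3920, 17953), 47432) = Rational(851542776, 17953)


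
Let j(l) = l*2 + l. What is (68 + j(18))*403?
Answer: 49166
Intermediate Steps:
j(l) = 3*l (j(l) = 2*l + l = 3*l)
(68 + j(18))*403 = (68 + 3*18)*403 = (68 + 54)*403 = 122*403 = 49166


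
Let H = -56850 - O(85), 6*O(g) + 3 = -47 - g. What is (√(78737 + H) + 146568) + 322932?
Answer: 469500 + √87638/2 ≈ 4.6965e+5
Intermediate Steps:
O(g) = -25/3 - g/6 (O(g) = -½ + (-47 - g)/6 = -½ + (-47/6 - g/6) = -25/3 - g/6)
H = -113655/2 (H = -56850 - (-25/3 - ⅙*85) = -56850 - (-25/3 - 85/6) = -56850 - 1*(-45/2) = -56850 + 45/2 = -113655/2 ≈ -56828.)
(√(78737 + H) + 146568) + 322932 = (√(78737 - 113655/2) + 146568) + 322932 = (√(43819/2) + 146568) + 322932 = (√87638/2 + 146568) + 322932 = (146568 + √87638/2) + 322932 = 469500 + √87638/2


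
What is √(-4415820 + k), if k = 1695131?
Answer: I*√2720689 ≈ 1649.5*I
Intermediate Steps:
√(-4415820 + k) = √(-4415820 + 1695131) = √(-2720689) = I*√2720689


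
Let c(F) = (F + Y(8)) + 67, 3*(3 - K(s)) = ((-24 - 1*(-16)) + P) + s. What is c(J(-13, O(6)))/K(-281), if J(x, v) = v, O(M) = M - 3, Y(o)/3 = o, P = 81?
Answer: 282/217 ≈ 1.2995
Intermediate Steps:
Y(o) = 3*o
O(M) = -3 + M
K(s) = -64/3 - s/3 (K(s) = 3 - (((-24 - 1*(-16)) + 81) + s)/3 = 3 - (((-24 + 16) + 81) + s)/3 = 3 - ((-8 + 81) + s)/3 = 3 - (73 + s)/3 = 3 + (-73/3 - s/3) = -64/3 - s/3)
c(F) = 91 + F (c(F) = (F + 3*8) + 67 = (F + 24) + 67 = (24 + F) + 67 = 91 + F)
c(J(-13, O(6)))/K(-281) = (91 + (-3 + 6))/(-64/3 - ⅓*(-281)) = (91 + 3)/(-64/3 + 281/3) = 94/(217/3) = 94*(3/217) = 282/217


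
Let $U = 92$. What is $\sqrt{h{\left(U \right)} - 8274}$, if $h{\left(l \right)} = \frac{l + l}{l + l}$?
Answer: $i \sqrt{8273} \approx 90.956 i$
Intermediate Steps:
$h{\left(l \right)} = 1$ ($h{\left(l \right)} = \frac{2 l}{2 l} = 2 l \frac{1}{2 l} = 1$)
$\sqrt{h{\left(U \right)} - 8274} = \sqrt{1 - 8274} = \sqrt{-8273} = i \sqrt{8273}$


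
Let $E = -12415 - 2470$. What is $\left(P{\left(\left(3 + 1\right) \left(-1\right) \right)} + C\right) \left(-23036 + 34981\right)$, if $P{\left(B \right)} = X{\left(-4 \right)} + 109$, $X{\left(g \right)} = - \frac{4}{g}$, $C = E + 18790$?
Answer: $47959175$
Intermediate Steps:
$E = -14885$ ($E = -12415 - 2470 = -14885$)
$C = 3905$ ($C = -14885 + 18790 = 3905$)
$P{\left(B \right)} = 110$ ($P{\left(B \right)} = - \frac{4}{-4} + 109 = \left(-4\right) \left(- \frac{1}{4}\right) + 109 = 1 + 109 = 110$)
$\left(P{\left(\left(3 + 1\right) \left(-1\right) \right)} + C\right) \left(-23036 + 34981\right) = \left(110 + 3905\right) \left(-23036 + 34981\right) = 4015 \cdot 11945 = 47959175$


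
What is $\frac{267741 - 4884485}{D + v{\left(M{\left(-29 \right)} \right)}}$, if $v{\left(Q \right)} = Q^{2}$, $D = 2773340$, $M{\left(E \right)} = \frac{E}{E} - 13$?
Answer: $- \frac{1154186}{693371} \approx -1.6646$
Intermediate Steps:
$M{\left(E \right)} = -12$ ($M{\left(E \right)} = 1 - 13 = -12$)
$\frac{267741 - 4884485}{D + v{\left(M{\left(-29 \right)} \right)}} = \frac{267741 - 4884485}{2773340 + \left(-12\right)^{2}} = - \frac{4616744}{2773340 + 144} = - \frac{4616744}{2773484} = \left(-4616744\right) \frac{1}{2773484} = - \frac{1154186}{693371}$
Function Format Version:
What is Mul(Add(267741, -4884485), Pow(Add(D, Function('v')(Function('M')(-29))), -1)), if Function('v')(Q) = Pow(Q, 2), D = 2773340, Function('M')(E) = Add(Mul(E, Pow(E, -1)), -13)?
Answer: Rational(-1154186, 693371) ≈ -1.6646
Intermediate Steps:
Function('M')(E) = -12 (Function('M')(E) = Add(1, -13) = -12)
Mul(Add(267741, -4884485), Pow(Add(D, Function('v')(Function('M')(-29))), -1)) = Mul(Add(267741, -4884485), Pow(Add(2773340, Pow(-12, 2)), -1)) = Mul(-4616744, Pow(Add(2773340, 144), -1)) = Mul(-4616744, Pow(2773484, -1)) = Mul(-4616744, Rational(1, 2773484)) = Rational(-1154186, 693371)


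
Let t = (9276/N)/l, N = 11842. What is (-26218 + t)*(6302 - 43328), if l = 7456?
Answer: 10713893457381345/11036744 ≈ 9.7075e+8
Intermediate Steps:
t = 2319/22073488 (t = (9276/11842)/7456 = (9276*(1/11842))*(1/7456) = (4638/5921)*(1/7456) = 2319/22073488 ≈ 0.00010506)
(-26218 + t)*(6302 - 43328) = (-26218 + 2319/22073488)*(6302 - 43328) = -578722706065/22073488*(-37026) = 10713893457381345/11036744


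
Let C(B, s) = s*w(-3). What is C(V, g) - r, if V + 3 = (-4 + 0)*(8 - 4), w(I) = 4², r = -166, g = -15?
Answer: -74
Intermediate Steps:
w(I) = 16
V = -19 (V = -3 + (-4 + 0)*(8 - 4) = -3 - 4*4 = -3 - 16 = -19)
C(B, s) = 16*s (C(B, s) = s*16 = 16*s)
C(V, g) - r = 16*(-15) - 1*(-166) = -240 + 166 = -74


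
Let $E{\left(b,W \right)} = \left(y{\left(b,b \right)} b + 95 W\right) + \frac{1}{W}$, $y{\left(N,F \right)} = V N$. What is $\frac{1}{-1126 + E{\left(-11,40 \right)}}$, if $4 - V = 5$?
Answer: $\frac{40}{102121} \approx 0.00039169$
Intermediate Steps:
$V = -1$ ($V = 4 - 5 = -1$)
$y{\left(N,F \right)} = - N$
$E{\left(b,W \right)} = \frac{1}{W} - b^{2} + 95 W$ ($E{\left(b,W \right)} = \left(- b b + 95 W\right) + \frac{1}{W} = \left(- b^{2} + 95 W\right) + \frac{1}{W} = \frac{1}{W} - b^{2} + 95 W$)
$\frac{1}{-1126 + E{\left(-11,40 \right)}} = \frac{1}{-1126 + \left(\frac{1}{40} - \left(-11\right)^{2} + 95 \cdot 40\right)} = \frac{1}{-1126 + \left(\frac{1}{40} - 121 + 3800\right)} = \frac{1}{-1126 + \frac{147161}{40}} = \frac{1}{\frac{102121}{40}} = \frac{40}{102121}$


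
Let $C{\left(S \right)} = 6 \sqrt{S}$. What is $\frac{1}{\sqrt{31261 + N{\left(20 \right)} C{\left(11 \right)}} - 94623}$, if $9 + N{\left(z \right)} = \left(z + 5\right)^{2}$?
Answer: $- \frac{1}{94623 - \sqrt{31261 + 3696 \sqrt{11}}} \approx -1.0592 \cdot 10^{-5}$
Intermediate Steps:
$N{\left(z \right)} = -9 + \left(5 + z\right)^{2}$ ($N{\left(z \right)} = -9 + \left(z + 5\right)^{2} = -9 + \left(5 + z\right)^{2}$)
$\frac{1}{\sqrt{31261 + N{\left(20 \right)} C{\left(11 \right)}} - 94623} = \frac{1}{\sqrt{31261 + \left(-9 + \left(5 + 20\right)^{2}\right) 6 \sqrt{11}} - 94623} = \frac{1}{\sqrt{31261 + \left(-9 + 25^{2}\right) 6 \sqrt{11}} - 94623} = \frac{1}{\sqrt{31261 + \left(-9 + 625\right) 6 \sqrt{11}} - 94623} = \frac{1}{\sqrt{31261 + 616 \cdot 6 \sqrt{11}} - 94623} = \frac{1}{\sqrt{31261 + 3696 \sqrt{11}} - 94623} = \frac{1}{-94623 + \sqrt{31261 + 3696 \sqrt{11}}}$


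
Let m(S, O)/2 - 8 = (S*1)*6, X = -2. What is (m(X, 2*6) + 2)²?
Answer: 36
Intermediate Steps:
m(S, O) = 16 + 12*S (m(S, O) = 16 + 2*((S*1)*6) = 16 + 2*(S*6) = 16 + 2*(6*S) = 16 + 12*S)
(m(X, 2*6) + 2)² = ((16 + 12*(-2)) + 2)² = ((16 - 24) + 2)² = (-8 + 2)² = (-6)² = 36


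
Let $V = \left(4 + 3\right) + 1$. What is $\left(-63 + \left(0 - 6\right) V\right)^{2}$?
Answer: $12321$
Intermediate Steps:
$V = 8$ ($V = 7 + 1 = 8$)
$\left(-63 + \left(0 - 6\right) V\right)^{2} = \left(-63 + \left(0 - 6\right) 8\right)^{2} = \left(-63 - 48\right)^{2} = \left(-111\right)^{2} = 12321$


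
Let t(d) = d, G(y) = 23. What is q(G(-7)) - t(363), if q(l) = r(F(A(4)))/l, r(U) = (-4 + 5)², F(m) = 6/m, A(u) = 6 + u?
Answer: -8348/23 ≈ -362.96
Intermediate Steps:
r(U) = 1 (r(U) = 1² = 1)
q(l) = 1/l
q(G(-7)) - t(363) = 1/23 - 1*363 = 1/23 - 363 = -8348/23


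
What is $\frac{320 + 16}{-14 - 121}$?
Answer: $- \frac{112}{45} \approx -2.4889$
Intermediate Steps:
$\frac{320 + 16}{-14 - 121} = \frac{336}{-135} = 336 \left(- \frac{1}{135}\right) = - \frac{112}{45}$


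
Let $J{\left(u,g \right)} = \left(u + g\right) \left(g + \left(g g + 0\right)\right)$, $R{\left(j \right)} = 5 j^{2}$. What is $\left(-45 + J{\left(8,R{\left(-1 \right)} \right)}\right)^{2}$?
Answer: $119025$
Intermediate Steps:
$J{\left(u,g \right)} = \left(g + u\right) \left(g + g^{2}\right)$ ($J{\left(u,g \right)} = \left(g + u\right) \left(g + \left(g^{2} + 0\right)\right) = \left(g + u\right) \left(g + g^{2}\right)$)
$\left(-45 + J{\left(8,R{\left(-1 \right)} \right)}\right)^{2} = \left(-45 + 5 \left(-1\right)^{2} \left(5 \left(-1\right)^{2} + 8 + \left(5 \left(-1\right)^{2}\right)^{2} + 5 \left(-1\right)^{2} \cdot 8\right)\right)^{2} = \left(-45 + 5 \cdot 1 \left(5 \cdot 1 + 8 + \left(5 \cdot 1\right)^{2} + 5 \cdot 1 \cdot 8\right)\right)^{2} = \left(-45 + 5 \left(5 + 8 + 5^{2} + 5 \cdot 8\right)\right)^{2} = \left(-45 + 5 \left(5 + 8 + 25 + 40\right)\right)^{2} = \left(-45 + 5 \cdot 78\right)^{2} = \left(-45 + 390\right)^{2} = 345^{2} = 119025$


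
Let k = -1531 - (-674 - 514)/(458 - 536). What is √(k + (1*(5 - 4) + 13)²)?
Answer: I*√228189/13 ≈ 36.745*I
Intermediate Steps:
k = -20101/13 (k = -1531 - (-1188)/(-78) = -1531 - (-1188)*(-1)/78 = -1531 - 1*198/13 = -1531 - 198/13 = -20101/13 ≈ -1546.2)
√(k + (1*(5 - 4) + 13)²) = √(-20101/13 + (1*(5 - 4) + 13)²) = √(-20101/13 + (1*1 + 13)²) = √(-20101/13 + (1 + 13)²) = √(-20101/13 + 14²) = √(-20101/13 + 196) = √(-17553/13) = I*√228189/13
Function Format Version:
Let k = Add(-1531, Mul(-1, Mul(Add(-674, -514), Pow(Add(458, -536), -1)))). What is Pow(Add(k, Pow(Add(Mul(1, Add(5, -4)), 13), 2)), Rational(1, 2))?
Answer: Mul(Rational(1, 13), I, Pow(228189, Rational(1, 2))) ≈ Mul(36.745, I)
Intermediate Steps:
k = Rational(-20101, 13) (k = Add(-1531, Mul(-1, Mul(-1188, Pow(-78, -1)))) = Add(-1531, Mul(-1, Mul(-1188, Rational(-1, 78)))) = Add(-1531, Mul(-1, Rational(198, 13))) = Add(-1531, Rational(-198, 13)) = Rational(-20101, 13) ≈ -1546.2)
Pow(Add(k, Pow(Add(Mul(1, Add(5, -4)), 13), 2)), Rational(1, 2)) = Pow(Add(Rational(-20101, 13), Pow(Add(Mul(1, Add(5, -4)), 13), 2)), Rational(1, 2)) = Pow(Add(Rational(-20101, 13), Pow(Add(Mul(1, 1), 13), 2)), Rational(1, 2)) = Pow(Add(Rational(-20101, 13), Pow(Add(1, 13), 2)), Rational(1, 2)) = Pow(Add(Rational(-20101, 13), Pow(14, 2)), Rational(1, 2)) = Pow(Add(Rational(-20101, 13), 196), Rational(1, 2)) = Pow(Rational(-17553, 13), Rational(1, 2)) = Mul(Rational(1, 13), I, Pow(228189, Rational(1, 2)))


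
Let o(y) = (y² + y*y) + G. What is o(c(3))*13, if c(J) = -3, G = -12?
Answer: 78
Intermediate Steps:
o(y) = -12 + 2*y² (o(y) = (y² + y*y) - 12 = (y² + y²) - 12 = 2*y² - 12 = -12 + 2*y²)
o(c(3))*13 = (-12 + 2*(-3)²)*13 = (-12 + 2*9)*13 = (-12 + 18)*13 = 6*13 = 78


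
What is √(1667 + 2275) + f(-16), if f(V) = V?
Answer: -16 + 3*√438 ≈ 46.785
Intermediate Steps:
√(1667 + 2275) + f(-16) = √(1667 + 2275) - 16 = √3942 - 16 = 3*√438 - 16 = -16 + 3*√438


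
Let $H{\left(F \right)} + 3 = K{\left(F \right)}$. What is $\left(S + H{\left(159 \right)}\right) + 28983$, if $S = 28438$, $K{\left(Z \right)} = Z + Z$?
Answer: $57736$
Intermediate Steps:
$K{\left(Z \right)} = 2 Z$
$H{\left(F \right)} = -3 + 2 F$
$\left(S + H{\left(159 \right)}\right) + 28983 = \left(28438 + \left(-3 + 2 \cdot 159\right)\right) + 28983 = \left(28438 + \left(-3 + 318\right)\right) + 28983 = \left(28438 + 315\right) + 28983 = 28753 + 28983 = 57736$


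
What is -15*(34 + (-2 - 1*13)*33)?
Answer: 6915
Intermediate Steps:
-15*(34 + (-2 - 1*13)*33) = -15*(34 + (-2 - 13)*33) = -15*(34 - 15*33) = -15*(34 - 495) = -15*(-461) = 6915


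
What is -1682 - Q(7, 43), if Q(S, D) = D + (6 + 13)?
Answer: -1744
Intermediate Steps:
Q(S, D) = 19 + D (Q(S, D) = D + 19 = 19 + D)
-1682 - Q(7, 43) = -1682 - (19 + 43) = -1682 - 1*62 = -1682 - 62 = -1744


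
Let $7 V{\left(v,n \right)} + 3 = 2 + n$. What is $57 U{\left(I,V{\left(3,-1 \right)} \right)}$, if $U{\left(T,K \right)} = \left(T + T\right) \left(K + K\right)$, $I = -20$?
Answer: $\frac{9120}{7} \approx 1302.9$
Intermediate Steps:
$V{\left(v,n \right)} = - \frac{1}{7} + \frac{n}{7}$ ($V{\left(v,n \right)} = - \frac{3}{7} + \frac{2 + n}{7} = - \frac{3}{7} + \left(\frac{2}{7} + \frac{n}{7}\right) = - \frac{1}{7} + \frac{n}{7}$)
$U{\left(T,K \right)} = 4 K T$ ($U{\left(T,K \right)} = 2 T 2 K = 4 K T$)
$57 U{\left(I,V{\left(3,-1 \right)} \right)} = 57 \cdot 4 \left(- \frac{1}{7} + \frac{1}{7} \left(-1\right)\right) \left(-20\right) = 57 \cdot 4 \left(- \frac{1}{7} - \frac{1}{7}\right) \left(-20\right) = 57 \cdot 4 \left(- \frac{2}{7}\right) \left(-20\right) = 57 \cdot \frac{160}{7} = \frac{9120}{7}$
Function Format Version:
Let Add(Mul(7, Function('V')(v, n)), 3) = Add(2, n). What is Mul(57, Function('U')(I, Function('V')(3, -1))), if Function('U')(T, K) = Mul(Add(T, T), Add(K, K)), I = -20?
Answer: Rational(9120, 7) ≈ 1302.9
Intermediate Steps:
Function('V')(v, n) = Add(Rational(-1, 7), Mul(Rational(1, 7), n)) (Function('V')(v, n) = Add(Rational(-3, 7), Mul(Rational(1, 7), Add(2, n))) = Add(Rational(-3, 7), Add(Rational(2, 7), Mul(Rational(1, 7), n))) = Add(Rational(-1, 7), Mul(Rational(1, 7), n)))
Function('U')(T, K) = Mul(4, K, T) (Function('U')(T, K) = Mul(Mul(2, T), Mul(2, K)) = Mul(4, K, T))
Mul(57, Function('U')(I, Function('V')(3, -1))) = Mul(57, Mul(4, Add(Rational(-1, 7), Mul(Rational(1, 7), -1)), -20)) = Mul(57, Mul(4, Add(Rational(-1, 7), Rational(-1, 7)), -20)) = Mul(57, Mul(4, Rational(-2, 7), -20)) = Mul(57, Rational(160, 7)) = Rational(9120, 7)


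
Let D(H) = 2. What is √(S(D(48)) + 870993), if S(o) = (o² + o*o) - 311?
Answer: √870690 ≈ 933.11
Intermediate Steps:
S(o) = -311 + 2*o² (S(o) = (o² + o²) - 311 = 2*o² - 311 = -311 + 2*o²)
√(S(D(48)) + 870993) = √((-311 + 2*2²) + 870993) = √((-311 + 2*4) + 870993) = √((-311 + 8) + 870993) = √(-303 + 870993) = √870690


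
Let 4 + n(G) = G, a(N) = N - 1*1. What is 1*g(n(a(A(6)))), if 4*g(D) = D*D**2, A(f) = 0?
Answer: -125/4 ≈ -31.250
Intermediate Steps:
a(N) = -1 + N (a(N) = N - 1 = -1 + N)
n(G) = -4 + G
g(D) = D**3/4 (g(D) = (D*D**2)/4 = D**3/4)
1*g(n(a(A(6)))) = 1*((-4 + (-1 + 0))**3/4) = 1*((-4 - 1)**3/4) = 1*((1/4)*(-5)**3) = 1*((1/4)*(-125)) = 1*(-125/4) = -125/4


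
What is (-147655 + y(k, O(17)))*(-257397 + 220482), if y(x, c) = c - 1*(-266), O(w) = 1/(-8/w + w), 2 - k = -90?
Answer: 1528882419180/281 ≈ 5.4409e+9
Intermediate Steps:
k = 92 (k = 2 - 1*(-90) = 2 + 90 = 92)
O(w) = 1/(w - 8/w)
y(x, c) = 266 + c (y(x, c) = c + 266 = 266 + c)
(-147655 + y(k, O(17)))*(-257397 + 220482) = (-147655 + (266 + 17/(-8 + 17²)))*(-257397 + 220482) = (-147655 + (266 + 17/(-8 + 289)))*(-36915) = (-147655 + (266 + 17/281))*(-36915) = (-147655 + 74763/281)*(-36915) = -41416292/281*(-36915) = 1528882419180/281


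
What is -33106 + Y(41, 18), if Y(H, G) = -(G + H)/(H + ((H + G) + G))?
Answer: -66213/2 ≈ -33107.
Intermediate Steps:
Y(H, G) = -(G + H)/(2*G + 2*H) (Y(H, G) = -(G + H)/(H + ((G + H) + G)) = -(G + H)/(H + (H + 2*G)) = -(G + H)/(2*G + 2*H))
-33106 + Y(41, 18) = -33106 - 1/2 = -66213/2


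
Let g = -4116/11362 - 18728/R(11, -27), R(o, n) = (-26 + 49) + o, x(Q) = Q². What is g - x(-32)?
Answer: -152126718/96577 ≈ -1575.2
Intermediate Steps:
R(o, n) = 23 + o
g = -53231870/96577 (g = -4116/11362 - 18728/(23 + 11) = -4116*1/11362 - 18728/34 = -2058/5681 - 18728*1/34 = -2058/5681 - 9364/17 = -53231870/96577 ≈ -551.19)
g - x(-32) = -53231870/96577 - 1*(-32)² = -53231870/96577 - 1*1024 = -53231870/96577 - 1024 = -152126718/96577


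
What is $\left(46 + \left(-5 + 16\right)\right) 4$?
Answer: $228$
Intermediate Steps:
$\left(46 + \left(-5 + 16\right)\right) 4 = \left(46 + 11\right) 4 = 57 \cdot 4 = 228$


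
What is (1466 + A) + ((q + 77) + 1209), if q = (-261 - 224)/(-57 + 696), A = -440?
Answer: 1476883/639 ≈ 2311.2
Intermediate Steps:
q = -485/639 ≈ -0.75900
(1466 + A) + ((q + 77) + 1209) = (1466 - 440) + ((-485/639 + 77) + 1209) = 1026 + (48718/639 + 1209) = 1026 + 821269/639 = 1476883/639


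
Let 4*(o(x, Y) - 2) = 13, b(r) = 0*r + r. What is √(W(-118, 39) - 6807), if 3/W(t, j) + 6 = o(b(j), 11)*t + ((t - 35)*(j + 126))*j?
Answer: I*√2936329896366357/656787 ≈ 82.505*I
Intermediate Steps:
b(r) = r (b(r) = 0 + r = r)
o(x, Y) = 21/4 (o(x, Y) = 2 + (¼)*13 = 2 + 13/4 = 21/4)
W(t, j) = 3/(-6 + 21*t/4 + j*(-35 + t)*(126 + j)) (W(t, j) = 3/(-6 + (21*t/4 + ((t - 35)*(j + 126))*j)) = 3/(-6 + (21*t/4 + ((-35 + t)*(126 + j))*j)) = 3/(-6 + (21*t/4 + j*(-35 + t)*(126 + j))) = 3/(-6 + 21*t/4 + j*(-35 + t)*(126 + j)))
√(W(-118, 39) - 6807) = √(12/(-24 - 17640*39 - 140*39² + 21*(-118) + 4*(-118)*39² + 504*39*(-118)) - 6807) = √(12/(-24 - 687960 - 140*1521 - 2478 + 4*(-118)*1521 - 2319408) - 6807) = √(12/(-24 - 687960 - 212940 - 2478 - 717912 - 2319408) - 6807) = √(12/(-3940722) - 6807) = √(12*(-1/3940722) - 6807) = √(-2/656787 - 6807) = √(-4470749111/656787) = I*√2936329896366357/656787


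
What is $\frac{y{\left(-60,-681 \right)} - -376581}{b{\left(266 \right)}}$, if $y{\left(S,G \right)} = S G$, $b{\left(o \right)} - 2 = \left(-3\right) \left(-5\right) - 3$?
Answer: $\frac{417441}{14} \approx 29817.0$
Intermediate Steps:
$b{\left(o \right)} = 14$ ($b{\left(o \right)} = 2 - -12 = 2 + \left(15 - 3\right) = 2 + 12 = 14$)
$y{\left(S,G \right)} = G S$
$\frac{y{\left(-60,-681 \right)} - -376581}{b{\left(266 \right)}} = \frac{\left(-681\right) \left(-60\right) - -376581}{14} = \left(40860 + 376581\right) \frac{1}{14} = 417441 \cdot \frac{1}{14} = \frac{417441}{14}$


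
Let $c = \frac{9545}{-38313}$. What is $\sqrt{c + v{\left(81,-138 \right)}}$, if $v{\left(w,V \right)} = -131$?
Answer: $\frac{2 i \sqrt{594625801}}{4257} \approx 11.456 i$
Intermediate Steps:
$c = - \frac{9545}{38313}$ ($c = 9545 \left(- \frac{1}{38313}\right) = - \frac{9545}{38313} \approx -0.24913$)
$\sqrt{c + v{\left(81,-138 \right)}} = \sqrt{- \frac{9545}{38313} - 131} = \sqrt{- \frac{5028548}{38313}} = \frac{2 i \sqrt{594625801}}{4257}$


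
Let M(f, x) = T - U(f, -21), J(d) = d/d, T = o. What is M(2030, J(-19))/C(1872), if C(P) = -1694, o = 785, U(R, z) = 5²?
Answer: -380/847 ≈ -0.44864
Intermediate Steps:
U(R, z) = 25
T = 785
J(d) = 1
M(f, x) = 760 (M(f, x) = 785 - 1*25 = 785 - 25 = 760)
M(2030, J(-19))/C(1872) = 760/(-1694) = 760*(-1/1694) = -380/847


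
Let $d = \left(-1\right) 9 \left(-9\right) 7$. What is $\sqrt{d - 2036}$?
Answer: $i \sqrt{1469} \approx 38.328 i$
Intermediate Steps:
$d = 567$ ($d = \left(-9\right) \left(-9\right) 7 = 81 \cdot 7 = 567$)
$\sqrt{d - 2036} = \sqrt{567 - 2036} = \sqrt{-1469} = i \sqrt{1469}$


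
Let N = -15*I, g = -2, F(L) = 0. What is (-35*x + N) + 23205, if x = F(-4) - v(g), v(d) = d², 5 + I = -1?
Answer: 23435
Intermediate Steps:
I = -6 (I = -5 - 1 = -6)
N = 90 (N = -15*(-6) = 90)
x = -4 (x = 0 - 1*(-2)² = 0 - 1*4 = 0 - 4 = -4)
(-35*x + N) + 23205 = (-35*(-4) + 90) + 23205 = (140 + 90) + 23205 = 230 + 23205 = 23435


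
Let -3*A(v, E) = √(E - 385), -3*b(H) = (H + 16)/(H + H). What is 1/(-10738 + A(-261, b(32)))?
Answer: -386568/4150968725 + 6*I*√1541/4150968725 ≈ -9.3127e-5 + 5.6742e-8*I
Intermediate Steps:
b(H) = -(16 + H)/(6*H) (b(H) = -(H + 16)/(3*(H + H)) = -(16 + H)/(3*(2*H)) = -(16 + H)*1/(2*H)/3 = -(16 + H)/(6*H))
A(v, E) = -√(-385 + E)/3 (A(v, E) = -√(E - 385)/3 = -√(-385 + E)/3)
1/(-10738 + A(-261, b(32))) = 1/(-10738 - √(-385 + (⅙)*(-16 - 1*32)/32)/3) = 1/(-10738 - √(-385 + (⅙)*(1/32)*(-16 - 32))/3) = 1/(-10738 - √(-385 + (⅙)*(1/32)*(-48))/3) = 1/(-10738 - √(-385 - ¼)/3) = 1/(-10738 - I*√1541/6)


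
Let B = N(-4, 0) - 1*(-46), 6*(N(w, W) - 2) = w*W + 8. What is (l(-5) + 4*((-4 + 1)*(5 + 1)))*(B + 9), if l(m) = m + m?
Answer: -14350/3 ≈ -4783.3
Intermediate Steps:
l(m) = 2*m
N(w, W) = 10/3 + W*w/6 (N(w, W) = 2 + (w*W + 8)/6 = 2 + (W*w + 8)/6 = 2 + (8 + W*w)/6 = 2 + (4/3 + W*w/6) = 10/3 + W*w/6)
B = 148/3 (B = (10/3 + (⅙)*0*(-4)) - 1*(-46) = (10/3 + 0) + 46 = 10/3 + 46 = 148/3 ≈ 49.333)
(l(-5) + 4*((-4 + 1)*(5 + 1)))*(B + 9) = (2*(-5) + 4*((-4 + 1)*(5 + 1)))*(148/3 + 9) = (-10 + 4*(-3*6))*(175/3) = (-10 + 4*(-18))*(175/3) = (-10 - 72)*(175/3) = -82*175/3 = -14350/3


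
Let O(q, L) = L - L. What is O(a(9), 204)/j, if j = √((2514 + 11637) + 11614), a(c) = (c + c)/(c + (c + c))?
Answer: 0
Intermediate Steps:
a(c) = ⅔ (a(c) = (2*c)/(c + 2*c) = (2*c)/((3*c)) = (2*c)*(1/(3*c)) = ⅔)
O(q, L) = 0
j = √25765 (j = √(14151 + 11614) = √25765 ≈ 160.51)
O(a(9), 204)/j = 0/(√25765) = 0*(√25765/25765) = 0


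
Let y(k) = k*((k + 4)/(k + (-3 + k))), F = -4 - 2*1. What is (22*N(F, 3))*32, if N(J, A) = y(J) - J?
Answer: 18304/5 ≈ 3660.8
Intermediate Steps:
F = -6 (F = -4 - 2 = -6)
y(k) = k*(4 + k)/(-3 + 2*k) (y(k) = k*((4 + k)/(-3 + 2*k)) = k*(4 + k)/(-3 + 2*k))
N(J, A) = -J + J*(4 + J)/(-3 + 2*J) (N(J, A) = J*(4 + J)/(-3 + 2*J) - J = -J + J*(4 + J)/(-3 + 2*J))
(22*N(F, 3))*32 = (22*(-6*(7 - 1*(-6))/(-3 + 2*(-6))))*32 = (22*(-6*(7 + 6)/(-3 - 12)))*32 = (22*(-6*13/(-15)))*32 = (22*(-6*(-1/15)*13))*32 = (22*(26/5))*32 = (572/5)*32 = 18304/5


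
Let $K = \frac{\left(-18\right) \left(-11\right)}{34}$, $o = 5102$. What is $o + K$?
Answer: $\frac{86833}{17} \approx 5107.8$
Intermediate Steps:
$K = \frac{99}{17}$ ($K = 198 \cdot \frac{1}{34} = \frac{99}{17} \approx 5.8235$)
$o + K = 5102 + \frac{99}{17} = \frac{86833}{17}$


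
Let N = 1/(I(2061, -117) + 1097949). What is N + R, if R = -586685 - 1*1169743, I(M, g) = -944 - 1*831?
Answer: -1925350706471/1096174 ≈ -1.7564e+6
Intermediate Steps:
I(M, g) = -1775 (I(M, g) = -944 - 831 = -1775)
N = 1/1096174 (N = 1/(-1775 + 1097949) = 1/1096174 ≈ 9.1226e-7)
R = -1756428 (R = -586685 - 1169743 = -1756428)
N + R = 1/1096174 - 1756428 = -1925350706471/1096174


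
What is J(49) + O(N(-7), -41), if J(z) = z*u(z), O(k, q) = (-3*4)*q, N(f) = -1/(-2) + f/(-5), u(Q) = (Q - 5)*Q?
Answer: 106136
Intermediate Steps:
u(Q) = Q*(-5 + Q) (u(Q) = (-5 + Q)*Q = Q*(-5 + Q))
N(f) = ½ - f/5 (N(f) = -1*(-½) + f*(-⅕) = ½ - f/5)
O(k, q) = -12*q
J(z) = z²*(-5 + z) (J(z) = z*(z*(-5 + z)) = z²*(-5 + z))
J(49) + O(N(-7), -41) = 49²*(-5 + 49) - 12*(-41) = 2401*44 + 492 = 105644 + 492 = 106136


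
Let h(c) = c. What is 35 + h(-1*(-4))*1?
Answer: 39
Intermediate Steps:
35 + h(-1*(-4))*1 = 35 - 1*(-4)*1 = 35 + 4*1 = 35 + 4 = 39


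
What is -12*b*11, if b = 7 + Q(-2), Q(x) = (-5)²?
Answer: -4224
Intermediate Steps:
Q(x) = 25
b = 32 (b = 7 + 25 = 32)
-12*b*11 = -12*32*11 = -384*11 = -4224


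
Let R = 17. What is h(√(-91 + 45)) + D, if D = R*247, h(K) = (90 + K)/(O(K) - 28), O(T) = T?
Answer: 1741348/415 - 59*I*√46/415 ≈ 4196.0 - 0.96424*I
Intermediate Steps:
h(K) = (90 + K)/(-28 + K) (h(K) = (90 + K)/(K - 28) = (90 + K)/(-28 + K))
D = 4199 (D = 17*247 = 4199)
h(√(-91 + 45)) + D = (90 + √(-91 + 45))/(-28 + √(-91 + 45)) + 4199 = (90 + √(-46))/(-28 + √(-46)) + 4199 = (90 + I*√46)/(-28 + I*√46) + 4199 = 4199 + (90 + I*√46)/(-28 + I*√46)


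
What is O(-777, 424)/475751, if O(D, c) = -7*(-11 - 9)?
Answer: 140/475751 ≈ 0.00029427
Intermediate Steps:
O(D, c) = 140 (O(D, c) = -7*(-20) = 140)
O(-777, 424)/475751 = 140/475751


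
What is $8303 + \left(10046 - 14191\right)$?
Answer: $4158$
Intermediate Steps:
$8303 + \left(10046 - 14191\right) = 8303 - 4145 = 4158$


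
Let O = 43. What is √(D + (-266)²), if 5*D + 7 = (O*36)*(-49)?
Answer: √1389605/5 ≈ 235.76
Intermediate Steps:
D = -75859/5 (D = -7/5 + ((43*36)*(-49))/5 = -7/5 + (1548*(-49))/5 = -7/5 + (⅕)*(-75852) = -7/5 - 75852/5 = -75859/5 ≈ -15172.)
√(D + (-266)²) = √(-75859/5 + (-266)²) = √(-75859/5 + 70756) = √(277921/5) = √1389605/5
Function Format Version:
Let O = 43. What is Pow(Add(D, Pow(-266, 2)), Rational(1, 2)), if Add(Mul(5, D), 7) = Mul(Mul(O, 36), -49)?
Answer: Mul(Rational(1, 5), Pow(1389605, Rational(1, 2))) ≈ 235.76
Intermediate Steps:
D = Rational(-75859, 5) (D = Add(Rational(-7, 5), Mul(Rational(1, 5), Mul(Mul(43, 36), -49))) = Add(Rational(-7, 5), Mul(Rational(1, 5), Mul(1548, -49))) = Add(Rational(-7, 5), Mul(Rational(1, 5), -75852)) = Add(Rational(-7, 5), Rational(-75852, 5)) = Rational(-75859, 5) ≈ -15172.)
Pow(Add(D, Pow(-266, 2)), Rational(1, 2)) = Pow(Add(Rational(-75859, 5), Pow(-266, 2)), Rational(1, 2)) = Pow(Add(Rational(-75859, 5), 70756), Rational(1, 2)) = Pow(Rational(277921, 5), Rational(1, 2)) = Mul(Rational(1, 5), Pow(1389605, Rational(1, 2)))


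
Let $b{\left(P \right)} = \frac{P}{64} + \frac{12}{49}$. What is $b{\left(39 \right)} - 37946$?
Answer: $- \frac{118995977}{3136} \approx -37945.0$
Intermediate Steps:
$b{\left(P \right)} = \frac{12}{49} + \frac{P}{64}$ ($b{\left(P \right)} = P \frac{1}{64} + 12 \cdot \frac{1}{49} = \frac{P}{64} + \frac{12}{49} = \frac{12}{49} + \frac{P}{64}$)
$b{\left(39 \right)} - 37946 = \left(\frac{12}{49} + \frac{1}{64} \cdot 39\right) - 37946 = \left(\frac{12}{49} + \frac{39}{64}\right) - 37946 = \frac{2679}{3136} - 37946 = - \frac{118995977}{3136}$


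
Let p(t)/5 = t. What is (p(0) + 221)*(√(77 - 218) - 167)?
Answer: -36907 + 221*I*√141 ≈ -36907.0 + 2624.2*I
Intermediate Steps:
p(t) = 5*t
(p(0) + 221)*(√(77 - 218) - 167) = (5*0 + 221)*(√(77 - 218) - 167) = (0 + 221)*(√(-141) - 167) = 221*(I*√141 - 167) = 221*(-167 + I*√141) = -36907 + 221*I*√141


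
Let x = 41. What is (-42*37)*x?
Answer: -63714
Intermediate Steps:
(-42*37)*x = -42*37*41 = -1554*41 = -63714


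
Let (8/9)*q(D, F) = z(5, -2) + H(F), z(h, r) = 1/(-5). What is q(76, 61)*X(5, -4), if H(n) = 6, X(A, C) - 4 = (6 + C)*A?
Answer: 1827/20 ≈ 91.350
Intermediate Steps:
X(A, C) = 4 + A*(6 + C) (X(A, C) = 4 + (6 + C)*A = 4 + A*(6 + C))
z(h, r) = -1/5
q(D, F) = 261/40 (q(D, F) = 9*(-1/5 + 6)/8 = (9/8)*(29/5) = 261/40)
q(76, 61)*X(5, -4) = 261*(4 + 6*5 + 5*(-4))/40 = 261*(4 + 30 - 20)/40 = (261/40)*14 = 1827/20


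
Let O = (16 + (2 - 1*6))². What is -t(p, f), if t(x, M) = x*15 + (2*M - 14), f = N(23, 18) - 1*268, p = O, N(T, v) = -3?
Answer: -1604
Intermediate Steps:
O = 144 (O = (16 + (2 - 6))² = (16 - 4)² = 12² = 144)
p = 144
f = -271 (f = -3 - 1*268 = -3 - 268 = -271)
t(x, M) = -14 + 2*M + 15*x (t(x, M) = 15*x + (-14 + 2*M) = -14 + 2*M + 15*x)
-t(p, f) = -(-14 + 2*(-271) + 15*144) = -(-14 - 542 + 2160) = -1*1604 = -1604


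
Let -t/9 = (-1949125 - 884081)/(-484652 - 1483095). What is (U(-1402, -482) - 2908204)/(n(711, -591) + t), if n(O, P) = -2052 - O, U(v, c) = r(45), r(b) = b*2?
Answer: 5722432599158/5462383815 ≈ 1047.6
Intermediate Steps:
t = -25498854/1967747 (t = -9*(-1949125 - 884081)/(-484652 - 1483095) = -(-25498854)/(-1967747) = -(-25498854)*(-1)/1967747 = -9*2833206/1967747 = -25498854/1967747 ≈ -12.958)
r(b) = 2*b
U(v, c) = 90 (U(v, c) = 2*45 = 90)
(U(-1402, -482) - 2908204)/(n(711, -591) + t) = (90 - 2908204)/((-2052 - 1*711) - 25498854/1967747) = -2908114/((-2052 - 711) - 25498854/1967747) = -2908114/(-2763 - 25498854/1967747) = -2908114/(-5462383815/1967747) = -2908114*(-1967747/5462383815) = 5722432599158/5462383815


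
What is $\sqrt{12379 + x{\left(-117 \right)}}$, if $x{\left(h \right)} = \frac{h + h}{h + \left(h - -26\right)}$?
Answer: $\frac{\sqrt{198082}}{4} \approx 111.27$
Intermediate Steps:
$x{\left(h \right)} = \frac{2 h}{26 + 2 h}$ ($x{\left(h \right)} = \frac{2 h}{h + \left(h + 26\right)} = \frac{2 h}{h + \left(26 + h\right)} = \frac{2 h}{26 + 2 h}$)
$\sqrt{12379 + x{\left(-117 \right)}} = \sqrt{12379 - \frac{117}{13 - 117}} = \sqrt{12379 - \frac{117}{-104}} = \sqrt{12379 - - \frac{9}{8}} = \sqrt{12379 + \frac{9}{8}} = \sqrt{\frac{99041}{8}} = \frac{\sqrt{198082}}{4}$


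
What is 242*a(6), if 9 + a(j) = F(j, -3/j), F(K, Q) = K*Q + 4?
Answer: -1936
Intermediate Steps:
F(K, Q) = 4 + K*Q
a(j) = -8 (a(j) = -9 + (4 + j*(-3/j)) = -9 + (4 - 3) = -9 + 1 = -8)
242*a(6) = 242*(-8) = -1936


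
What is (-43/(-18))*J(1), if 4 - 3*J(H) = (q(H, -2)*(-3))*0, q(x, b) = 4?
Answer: 86/27 ≈ 3.1852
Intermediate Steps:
J(H) = 4/3 (J(H) = 4/3 - 4*(-3)*0/3 = 4/3 - (-4)*0 = 4/3 - ⅓*0 = 4/3 + 0 = 4/3)
(-43/(-18))*J(1) = (-43/(-18))*(4/3) = -1/18*(-43)*(4/3) = (43/18)*(4/3) = 86/27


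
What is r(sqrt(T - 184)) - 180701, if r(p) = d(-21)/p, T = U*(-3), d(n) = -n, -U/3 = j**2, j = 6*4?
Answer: -180701 + 21*sqrt(2)/100 ≈ -1.8070e+5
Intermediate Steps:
j = 24
U = -1728 (U = -3*24**2 = -3*576 = -1728)
T = 5184 (T = -1728*(-3) = 5184)
r(p) = 21/p (r(p) = (-1*(-21))/p = 21/p)
r(sqrt(T - 184)) - 180701 = 21/(sqrt(5184 - 184)) - 180701 = 21/(sqrt(5000)) - 180701 = 21/((50*sqrt(2))) - 180701 = 21*(sqrt(2)/100) - 180701 = 21*sqrt(2)/100 - 180701 = -180701 + 21*sqrt(2)/100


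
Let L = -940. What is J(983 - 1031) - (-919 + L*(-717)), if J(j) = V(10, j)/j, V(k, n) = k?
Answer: -16153469/24 ≈ -6.7306e+5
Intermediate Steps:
J(j) = 10/j
J(983 - 1031) - (-919 + L*(-717)) = 10/(983 - 1031) - (-919 - 940*(-717)) = 10/(-48) - (-919 + 673980) = 10*(-1/48) - 1*673061 = -5/24 - 673061 = -16153469/24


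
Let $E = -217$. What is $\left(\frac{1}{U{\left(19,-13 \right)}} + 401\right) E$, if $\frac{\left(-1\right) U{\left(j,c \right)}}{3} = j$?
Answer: $- \frac{4959752}{57} \approx -87013.0$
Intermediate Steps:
$U{\left(j,c \right)} = - 3 j$
$\left(\frac{1}{U{\left(19,-13 \right)}} + 401\right) E = \left(\frac{1}{\left(-3\right) 19} + 401\right) \left(-217\right) = \left(\frac{1}{-57} + 401\right) \left(-217\right) = \left(- \frac{1}{57} + 401\right) \left(-217\right) = \frac{22856}{57} \left(-217\right) = - \frac{4959752}{57}$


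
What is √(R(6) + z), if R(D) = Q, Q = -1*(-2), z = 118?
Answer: 2*√30 ≈ 10.954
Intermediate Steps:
Q = 2
R(D) = 2
√(R(6) + z) = √(2 + 118) = √120 = 2*√30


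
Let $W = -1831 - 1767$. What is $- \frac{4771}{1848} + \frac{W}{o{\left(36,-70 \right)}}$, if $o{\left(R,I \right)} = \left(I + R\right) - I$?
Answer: $- \frac{568405}{5544} \approx -102.53$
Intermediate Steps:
$o{\left(R,I \right)} = R$
$W = -3598$ ($W = -1831 - 1767 = -3598$)
$- \frac{4771}{1848} + \frac{W}{o{\left(36,-70 \right)}} = - \frac{4771}{1848} - \frac{3598}{36} = \left(-4771\right) \frac{1}{1848} - \frac{1799}{18} = - \frac{4771}{1848} - \frac{1799}{18} = - \frac{568405}{5544}$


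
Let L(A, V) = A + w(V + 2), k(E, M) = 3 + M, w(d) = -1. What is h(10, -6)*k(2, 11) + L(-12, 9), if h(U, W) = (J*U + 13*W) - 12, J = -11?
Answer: -2813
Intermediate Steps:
L(A, V) = -1 + A (L(A, V) = A - 1 = -1 + A)
h(U, W) = -12 - 11*U + 13*W (h(U, W) = (-11*U + 13*W) - 12 = -12 - 11*U + 13*W)
h(10, -6)*k(2, 11) + L(-12, 9) = (-12 - 11*10 + 13*(-6))*(3 + 11) + (-1 - 12) = (-12 - 110 - 78)*14 - 13 = -200*14 - 13 = -2800 - 13 = -2813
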